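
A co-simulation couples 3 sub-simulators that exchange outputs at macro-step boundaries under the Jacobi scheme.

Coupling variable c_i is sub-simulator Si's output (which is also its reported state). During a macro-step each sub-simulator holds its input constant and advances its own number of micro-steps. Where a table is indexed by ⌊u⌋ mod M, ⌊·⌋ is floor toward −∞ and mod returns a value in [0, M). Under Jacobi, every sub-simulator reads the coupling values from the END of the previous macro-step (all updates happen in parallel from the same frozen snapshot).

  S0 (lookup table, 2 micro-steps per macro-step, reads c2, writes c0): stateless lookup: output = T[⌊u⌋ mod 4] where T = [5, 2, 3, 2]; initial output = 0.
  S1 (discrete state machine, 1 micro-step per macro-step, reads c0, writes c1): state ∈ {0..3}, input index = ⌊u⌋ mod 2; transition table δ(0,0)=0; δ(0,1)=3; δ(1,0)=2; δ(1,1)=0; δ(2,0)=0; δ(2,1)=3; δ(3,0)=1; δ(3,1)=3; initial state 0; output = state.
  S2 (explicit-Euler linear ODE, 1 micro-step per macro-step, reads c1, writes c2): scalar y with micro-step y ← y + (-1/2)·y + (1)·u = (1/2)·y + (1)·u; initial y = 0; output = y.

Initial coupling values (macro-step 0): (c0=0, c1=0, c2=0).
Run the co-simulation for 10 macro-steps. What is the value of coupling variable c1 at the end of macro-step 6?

c1 at macro-step 6 = 0

macro 1: S0 reads c2=0 → after 2×micro: 5; S1 reads c0=0 → after 1×micro: 0; S2 reads c1=0 → after 1×micro: 0 ⇒ (c0=5, c1=0, c2=0)
macro 2: S0 reads c2=0 → after 2×micro: 5; S1 reads c0=5 → after 1×micro: 3; S2 reads c1=0 → after 1×micro: 0 ⇒ (c0=5, c1=3, c2=0)
macro 3: S0 reads c2=0 → after 2×micro: 5; S1 reads c0=5 → after 1×micro: 3; S2 reads c1=3 → after 1×micro: 3 ⇒ (c0=5, c1=3, c2=3)
macro 4: S0 reads c2=3 → after 2×micro: 2; S1 reads c0=5 → after 1×micro: 3; S2 reads c1=3 → after 1×micro: 9/2 ⇒ (c0=2, c1=3, c2=9/2)
macro 5: S0 reads c2=9/2 → after 2×micro: 5; S1 reads c0=2 → after 1×micro: 1; S2 reads c1=3 → after 1×micro: 21/4 ⇒ (c0=5, c1=1, c2=21/4)
macro 6: S0 reads c2=21/4 → after 2×micro: 2; S1 reads c0=5 → after 1×micro: 0; S2 reads c1=1 → after 1×micro: 29/8 ⇒ (c0=2, c1=0, c2=29/8)
macro 7: S0 reads c2=29/8 → after 2×micro: 2; S1 reads c0=2 → after 1×micro: 0; S2 reads c1=0 → after 1×micro: 29/16 ⇒ (c0=2, c1=0, c2=29/16)
macro 8: S0 reads c2=29/16 → after 2×micro: 2; S1 reads c0=2 → after 1×micro: 0; S2 reads c1=0 → after 1×micro: 29/32 ⇒ (c0=2, c1=0, c2=29/32)
macro 9: S0 reads c2=29/32 → after 2×micro: 5; S1 reads c0=2 → after 1×micro: 0; S2 reads c1=0 → after 1×micro: 29/64 ⇒ (c0=5, c1=0, c2=29/64)
macro 10: S0 reads c2=29/64 → after 2×micro: 5; S1 reads c0=5 → after 1×micro: 3; S2 reads c1=0 → after 1×micro: 29/128 ⇒ (c0=5, c1=3, c2=29/128)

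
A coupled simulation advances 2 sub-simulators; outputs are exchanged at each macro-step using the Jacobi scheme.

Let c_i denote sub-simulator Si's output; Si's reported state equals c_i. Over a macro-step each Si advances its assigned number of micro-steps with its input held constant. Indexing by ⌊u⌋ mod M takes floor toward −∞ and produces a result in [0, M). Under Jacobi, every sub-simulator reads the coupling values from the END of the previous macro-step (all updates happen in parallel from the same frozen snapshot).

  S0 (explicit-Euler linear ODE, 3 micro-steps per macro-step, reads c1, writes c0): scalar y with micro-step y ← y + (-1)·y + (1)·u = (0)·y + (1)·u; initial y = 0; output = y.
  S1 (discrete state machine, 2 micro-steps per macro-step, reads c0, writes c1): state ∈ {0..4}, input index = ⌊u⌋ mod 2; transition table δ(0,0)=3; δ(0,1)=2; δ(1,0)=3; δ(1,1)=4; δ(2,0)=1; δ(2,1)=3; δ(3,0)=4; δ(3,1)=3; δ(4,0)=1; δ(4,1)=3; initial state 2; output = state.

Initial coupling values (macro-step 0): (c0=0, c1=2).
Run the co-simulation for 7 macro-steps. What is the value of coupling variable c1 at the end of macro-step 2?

c1 at macro-step 2 = 1

macro 1: S0 reads c1=2 → after 3×micro: 2; S1 reads c0=0 → after 2×micro: 3 ⇒ (c0=2, c1=3)
macro 2: S0 reads c1=3 → after 3×micro: 3; S1 reads c0=2 → after 2×micro: 1 ⇒ (c0=3, c1=1)
macro 3: S0 reads c1=1 → after 3×micro: 1; S1 reads c0=3 → after 2×micro: 3 ⇒ (c0=1, c1=3)
macro 4: S0 reads c1=3 → after 3×micro: 3; S1 reads c0=1 → after 2×micro: 3 ⇒ (c0=3, c1=3)
macro 5: S0 reads c1=3 → after 3×micro: 3; S1 reads c0=3 → after 2×micro: 3 ⇒ (c0=3, c1=3)
macro 6: S0 reads c1=3 → after 3×micro: 3; S1 reads c0=3 → after 2×micro: 3 ⇒ (c0=3, c1=3)
macro 7: S0 reads c1=3 → after 3×micro: 3; S1 reads c0=3 → after 2×micro: 3 ⇒ (c0=3, c1=3)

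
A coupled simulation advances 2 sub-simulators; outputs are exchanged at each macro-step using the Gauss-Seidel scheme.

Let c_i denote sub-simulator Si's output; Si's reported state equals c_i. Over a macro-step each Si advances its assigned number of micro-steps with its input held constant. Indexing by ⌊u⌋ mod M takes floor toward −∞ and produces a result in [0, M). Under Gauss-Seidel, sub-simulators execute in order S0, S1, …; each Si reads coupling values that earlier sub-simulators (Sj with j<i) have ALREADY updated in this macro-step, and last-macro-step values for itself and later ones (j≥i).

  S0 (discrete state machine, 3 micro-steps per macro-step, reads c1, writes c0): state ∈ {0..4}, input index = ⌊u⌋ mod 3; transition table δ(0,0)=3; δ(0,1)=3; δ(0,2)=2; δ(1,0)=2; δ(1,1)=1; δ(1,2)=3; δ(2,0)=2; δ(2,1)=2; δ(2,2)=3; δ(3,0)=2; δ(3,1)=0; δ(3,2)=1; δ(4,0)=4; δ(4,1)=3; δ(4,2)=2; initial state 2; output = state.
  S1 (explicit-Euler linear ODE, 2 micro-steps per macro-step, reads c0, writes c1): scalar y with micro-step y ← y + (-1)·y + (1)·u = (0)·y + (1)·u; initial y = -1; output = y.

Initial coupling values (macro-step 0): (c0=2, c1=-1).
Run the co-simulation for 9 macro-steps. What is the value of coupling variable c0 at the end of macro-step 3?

c0 at macro-step 3 = 3

macro 1: S0 reads c1=-1 → after 3×micro: 3; S1 reads c0=3 → after 2×micro: 3 ⇒ (c0=3, c1=3)
macro 2: S0 reads c1=3 → after 3×micro: 2; S1 reads c0=2 → after 2×micro: 2 ⇒ (c0=2, c1=2)
macro 3: S0 reads c1=2 → after 3×micro: 3; S1 reads c0=3 → after 2×micro: 3 ⇒ (c0=3, c1=3)
macro 4: S0 reads c1=3 → after 3×micro: 2; S1 reads c0=2 → after 2×micro: 2 ⇒ (c0=2, c1=2)
macro 5: S0 reads c1=2 → after 3×micro: 3; S1 reads c0=3 → after 2×micro: 3 ⇒ (c0=3, c1=3)
macro 6: S0 reads c1=3 → after 3×micro: 2; S1 reads c0=2 → after 2×micro: 2 ⇒ (c0=2, c1=2)
macro 7: S0 reads c1=2 → after 3×micro: 3; S1 reads c0=3 → after 2×micro: 3 ⇒ (c0=3, c1=3)
macro 8: S0 reads c1=3 → after 3×micro: 2; S1 reads c0=2 → after 2×micro: 2 ⇒ (c0=2, c1=2)
macro 9: S0 reads c1=2 → after 3×micro: 3; S1 reads c0=3 → after 2×micro: 3 ⇒ (c0=3, c1=3)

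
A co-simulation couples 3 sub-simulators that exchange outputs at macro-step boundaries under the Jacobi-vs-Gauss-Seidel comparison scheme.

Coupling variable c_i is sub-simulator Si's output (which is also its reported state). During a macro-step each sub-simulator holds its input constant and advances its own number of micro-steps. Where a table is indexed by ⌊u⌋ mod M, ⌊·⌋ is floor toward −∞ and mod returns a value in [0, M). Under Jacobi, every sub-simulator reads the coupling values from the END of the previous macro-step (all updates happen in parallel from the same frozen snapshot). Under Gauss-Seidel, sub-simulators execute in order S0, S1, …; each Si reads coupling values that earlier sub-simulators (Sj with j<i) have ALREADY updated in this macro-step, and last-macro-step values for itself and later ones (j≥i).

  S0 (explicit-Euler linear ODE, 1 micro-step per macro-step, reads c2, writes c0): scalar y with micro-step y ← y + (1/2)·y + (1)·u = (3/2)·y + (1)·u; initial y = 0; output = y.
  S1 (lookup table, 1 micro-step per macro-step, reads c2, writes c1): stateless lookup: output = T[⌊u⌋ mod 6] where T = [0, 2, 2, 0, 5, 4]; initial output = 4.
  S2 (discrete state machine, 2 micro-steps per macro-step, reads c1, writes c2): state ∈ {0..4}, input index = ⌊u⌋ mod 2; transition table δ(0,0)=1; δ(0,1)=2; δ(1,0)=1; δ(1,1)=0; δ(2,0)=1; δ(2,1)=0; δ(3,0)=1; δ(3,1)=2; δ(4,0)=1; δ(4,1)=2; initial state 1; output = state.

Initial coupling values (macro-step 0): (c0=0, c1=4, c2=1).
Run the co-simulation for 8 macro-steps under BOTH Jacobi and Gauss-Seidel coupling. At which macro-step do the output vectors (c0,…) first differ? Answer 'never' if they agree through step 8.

[Jacobi] macro 1: S0 reads c2=1 → after 1×micro: 1; S1 reads c2=1 → after 1×micro: 2; S2 reads c1=4 → after 2×micro: 1 ⇒ (c0=1, c1=2, c2=1)
[Jacobi] macro 2: S0 reads c2=1 → after 1×micro: 5/2; S1 reads c2=1 → after 1×micro: 2; S2 reads c1=2 → after 2×micro: 1 ⇒ (c0=5/2, c1=2, c2=1)
[Jacobi] macro 3: S0 reads c2=1 → after 1×micro: 19/4; S1 reads c2=1 → after 1×micro: 2; S2 reads c1=2 → after 2×micro: 1 ⇒ (c0=19/4, c1=2, c2=1)
[Jacobi] macro 4: S0 reads c2=1 → after 1×micro: 65/8; S1 reads c2=1 → after 1×micro: 2; S2 reads c1=2 → after 2×micro: 1 ⇒ (c0=65/8, c1=2, c2=1)
[Jacobi] macro 5: S0 reads c2=1 → after 1×micro: 211/16; S1 reads c2=1 → after 1×micro: 2; S2 reads c1=2 → after 2×micro: 1 ⇒ (c0=211/16, c1=2, c2=1)
[Jacobi] macro 6: S0 reads c2=1 → after 1×micro: 665/32; S1 reads c2=1 → after 1×micro: 2; S2 reads c1=2 → after 2×micro: 1 ⇒ (c0=665/32, c1=2, c2=1)
[Jacobi] macro 7: S0 reads c2=1 → after 1×micro: 2059/64; S1 reads c2=1 → after 1×micro: 2; S2 reads c1=2 → after 2×micro: 1 ⇒ (c0=2059/64, c1=2, c2=1)
[Jacobi] macro 8: S0 reads c2=1 → after 1×micro: 6305/128; S1 reads c2=1 → after 1×micro: 2; S2 reads c1=2 → after 2×micro: 1 ⇒ (c0=6305/128, c1=2, c2=1)
[Gauss-Seidel] macro 1: S0 reads c2=1 → after 1×micro: 1; S1 reads c2=1 → after 1×micro: 2; S2 reads c1=2 → after 2×micro: 1 ⇒ (c0=1, c1=2, c2=1)
[Gauss-Seidel] macro 2: S0 reads c2=1 → after 1×micro: 5/2; S1 reads c2=1 → after 1×micro: 2; S2 reads c1=2 → after 2×micro: 1 ⇒ (c0=5/2, c1=2, c2=1)
[Gauss-Seidel] macro 3: S0 reads c2=1 → after 1×micro: 19/4; S1 reads c2=1 → after 1×micro: 2; S2 reads c1=2 → after 2×micro: 1 ⇒ (c0=19/4, c1=2, c2=1)
[Gauss-Seidel] macro 4: S0 reads c2=1 → after 1×micro: 65/8; S1 reads c2=1 → after 1×micro: 2; S2 reads c1=2 → after 2×micro: 1 ⇒ (c0=65/8, c1=2, c2=1)
[Gauss-Seidel] macro 5: S0 reads c2=1 → after 1×micro: 211/16; S1 reads c2=1 → after 1×micro: 2; S2 reads c1=2 → after 2×micro: 1 ⇒ (c0=211/16, c1=2, c2=1)
[Gauss-Seidel] macro 6: S0 reads c2=1 → after 1×micro: 665/32; S1 reads c2=1 → after 1×micro: 2; S2 reads c1=2 → after 2×micro: 1 ⇒ (c0=665/32, c1=2, c2=1)
[Gauss-Seidel] macro 7: S0 reads c2=1 → after 1×micro: 2059/64; S1 reads c2=1 → after 1×micro: 2; S2 reads c1=2 → after 2×micro: 1 ⇒ (c0=2059/64, c1=2, c2=1)
[Gauss-Seidel] macro 8: S0 reads c2=1 → after 1×micro: 6305/128; S1 reads c2=1 → after 1×micro: 2; S2 reads c1=2 → after 2×micro: 1 ⇒ (c0=6305/128, c1=2, c2=1)

first divergence at macro-step: never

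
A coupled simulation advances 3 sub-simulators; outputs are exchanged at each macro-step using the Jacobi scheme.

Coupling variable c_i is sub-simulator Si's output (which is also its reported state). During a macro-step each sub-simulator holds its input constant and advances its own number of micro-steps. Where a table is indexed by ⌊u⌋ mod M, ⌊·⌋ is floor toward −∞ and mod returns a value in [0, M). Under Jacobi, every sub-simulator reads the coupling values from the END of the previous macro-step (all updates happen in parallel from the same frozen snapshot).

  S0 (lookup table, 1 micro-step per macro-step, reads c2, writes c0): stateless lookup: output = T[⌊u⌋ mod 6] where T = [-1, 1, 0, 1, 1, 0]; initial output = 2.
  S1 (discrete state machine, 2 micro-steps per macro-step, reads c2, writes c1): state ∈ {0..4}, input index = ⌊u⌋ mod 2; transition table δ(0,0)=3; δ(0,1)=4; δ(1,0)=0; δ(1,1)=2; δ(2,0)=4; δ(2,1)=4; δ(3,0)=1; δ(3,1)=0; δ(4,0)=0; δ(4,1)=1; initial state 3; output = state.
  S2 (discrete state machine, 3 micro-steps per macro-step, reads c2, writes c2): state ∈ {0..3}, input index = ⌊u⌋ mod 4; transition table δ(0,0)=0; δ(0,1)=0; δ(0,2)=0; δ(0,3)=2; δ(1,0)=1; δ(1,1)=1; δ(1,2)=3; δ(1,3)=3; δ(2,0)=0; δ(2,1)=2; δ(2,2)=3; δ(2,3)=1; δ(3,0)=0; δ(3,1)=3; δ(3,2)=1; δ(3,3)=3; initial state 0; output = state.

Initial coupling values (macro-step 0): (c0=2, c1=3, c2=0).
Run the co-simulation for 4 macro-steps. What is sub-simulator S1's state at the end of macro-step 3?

S1 state at macro-step 3 = 3

macro 1: S0 reads c2=0 → after 1×micro: -1; S1 reads c2=0 → after 2×micro: 0; S2 reads c2=0 → after 3×micro: 0 ⇒ (c0=-1, c1=0, c2=0)
macro 2: S0 reads c2=0 → after 1×micro: -1; S1 reads c2=0 → after 2×micro: 1; S2 reads c2=0 → after 3×micro: 0 ⇒ (c0=-1, c1=1, c2=0)
macro 3: S0 reads c2=0 → after 1×micro: -1; S1 reads c2=0 → after 2×micro: 3; S2 reads c2=0 → after 3×micro: 0 ⇒ (c0=-1, c1=3, c2=0)
macro 4: S0 reads c2=0 → after 1×micro: -1; S1 reads c2=0 → after 2×micro: 0; S2 reads c2=0 → after 3×micro: 0 ⇒ (c0=-1, c1=0, c2=0)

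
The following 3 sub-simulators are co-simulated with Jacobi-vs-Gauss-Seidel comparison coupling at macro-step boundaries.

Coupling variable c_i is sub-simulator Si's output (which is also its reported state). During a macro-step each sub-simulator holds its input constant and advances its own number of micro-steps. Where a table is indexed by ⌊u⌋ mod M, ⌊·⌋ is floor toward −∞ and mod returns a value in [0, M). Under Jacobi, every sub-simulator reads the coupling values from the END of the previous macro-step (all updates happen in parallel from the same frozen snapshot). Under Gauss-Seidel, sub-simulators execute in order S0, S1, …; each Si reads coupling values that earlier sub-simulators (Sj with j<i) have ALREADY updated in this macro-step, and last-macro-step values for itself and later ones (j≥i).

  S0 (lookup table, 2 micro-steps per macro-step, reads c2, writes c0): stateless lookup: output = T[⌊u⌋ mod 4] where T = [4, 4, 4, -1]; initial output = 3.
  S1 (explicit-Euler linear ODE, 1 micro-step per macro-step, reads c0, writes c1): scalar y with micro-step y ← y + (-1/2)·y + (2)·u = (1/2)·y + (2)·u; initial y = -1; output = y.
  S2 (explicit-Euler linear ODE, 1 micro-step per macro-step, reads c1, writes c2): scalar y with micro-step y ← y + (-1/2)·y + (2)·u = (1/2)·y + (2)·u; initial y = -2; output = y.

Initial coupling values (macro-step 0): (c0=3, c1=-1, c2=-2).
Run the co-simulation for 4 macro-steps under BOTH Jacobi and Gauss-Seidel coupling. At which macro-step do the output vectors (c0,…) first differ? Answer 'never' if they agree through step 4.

[Jacobi] macro 1: S0 reads c2=-2 → after 2×micro: 4; S1 reads c0=3 → after 1×micro: 11/2; S2 reads c1=-1 → after 1×micro: -3 ⇒ (c0=4, c1=11/2, c2=-3)
[Jacobi] macro 2: S0 reads c2=-3 → after 2×micro: 4; S1 reads c0=4 → after 1×micro: 43/4; S2 reads c1=11/2 → after 1×micro: 19/2 ⇒ (c0=4, c1=43/4, c2=19/2)
[Jacobi] macro 3: S0 reads c2=19/2 → after 2×micro: 4; S1 reads c0=4 → after 1×micro: 107/8; S2 reads c1=43/4 → after 1×micro: 105/4 ⇒ (c0=4, c1=107/8, c2=105/4)
[Jacobi] macro 4: S0 reads c2=105/4 → after 2×micro: 4; S1 reads c0=4 → after 1×micro: 235/16; S2 reads c1=107/8 → after 1×micro: 319/8 ⇒ (c0=4, c1=235/16, c2=319/8)
[Gauss-Seidel] macro 1: S0 reads c2=-2 → after 2×micro: 4; S1 reads c0=4 → after 1×micro: 15/2; S2 reads c1=15/2 → after 1×micro: 14 ⇒ (c0=4, c1=15/2, c2=14)
[Gauss-Seidel] macro 2: S0 reads c2=14 → after 2×micro: 4; S1 reads c0=4 → after 1×micro: 47/4; S2 reads c1=47/4 → after 1×micro: 61/2 ⇒ (c0=4, c1=47/4, c2=61/2)
[Gauss-Seidel] macro 3: S0 reads c2=61/2 → after 2×micro: 4; S1 reads c0=4 → after 1×micro: 111/8; S2 reads c1=111/8 → after 1×micro: 43 ⇒ (c0=4, c1=111/8, c2=43)
[Gauss-Seidel] macro 4: S0 reads c2=43 → after 2×micro: -1; S1 reads c0=-1 → after 1×micro: 79/16; S2 reads c1=79/16 → after 1×micro: 251/8 ⇒ (c0=-1, c1=79/16, c2=251/8)

first divergence at macro-step: 1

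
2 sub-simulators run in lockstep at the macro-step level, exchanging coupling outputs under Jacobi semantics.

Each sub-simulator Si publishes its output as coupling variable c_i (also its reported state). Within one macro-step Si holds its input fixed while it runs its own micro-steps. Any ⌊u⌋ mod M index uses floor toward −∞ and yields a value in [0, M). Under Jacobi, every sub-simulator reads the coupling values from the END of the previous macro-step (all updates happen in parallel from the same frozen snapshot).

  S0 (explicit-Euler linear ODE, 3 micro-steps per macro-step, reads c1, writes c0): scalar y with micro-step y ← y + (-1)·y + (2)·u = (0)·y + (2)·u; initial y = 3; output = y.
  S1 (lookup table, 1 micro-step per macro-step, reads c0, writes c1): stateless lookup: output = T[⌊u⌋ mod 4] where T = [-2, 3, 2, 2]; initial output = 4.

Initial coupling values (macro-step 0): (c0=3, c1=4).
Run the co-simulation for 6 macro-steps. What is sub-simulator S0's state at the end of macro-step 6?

S0 state at macro-step 6 = -4

macro 1: S0 reads c1=4 → after 3×micro: 8; S1 reads c0=3 → after 1×micro: 2 ⇒ (c0=8, c1=2)
macro 2: S0 reads c1=2 → after 3×micro: 4; S1 reads c0=8 → after 1×micro: -2 ⇒ (c0=4, c1=-2)
macro 3: S0 reads c1=-2 → after 3×micro: -4; S1 reads c0=4 → after 1×micro: -2 ⇒ (c0=-4, c1=-2)
macro 4: S0 reads c1=-2 → after 3×micro: -4; S1 reads c0=-4 → after 1×micro: -2 ⇒ (c0=-4, c1=-2)
macro 5: S0 reads c1=-2 → after 3×micro: -4; S1 reads c0=-4 → after 1×micro: -2 ⇒ (c0=-4, c1=-2)
macro 6: S0 reads c1=-2 → after 3×micro: -4; S1 reads c0=-4 → after 1×micro: -2 ⇒ (c0=-4, c1=-2)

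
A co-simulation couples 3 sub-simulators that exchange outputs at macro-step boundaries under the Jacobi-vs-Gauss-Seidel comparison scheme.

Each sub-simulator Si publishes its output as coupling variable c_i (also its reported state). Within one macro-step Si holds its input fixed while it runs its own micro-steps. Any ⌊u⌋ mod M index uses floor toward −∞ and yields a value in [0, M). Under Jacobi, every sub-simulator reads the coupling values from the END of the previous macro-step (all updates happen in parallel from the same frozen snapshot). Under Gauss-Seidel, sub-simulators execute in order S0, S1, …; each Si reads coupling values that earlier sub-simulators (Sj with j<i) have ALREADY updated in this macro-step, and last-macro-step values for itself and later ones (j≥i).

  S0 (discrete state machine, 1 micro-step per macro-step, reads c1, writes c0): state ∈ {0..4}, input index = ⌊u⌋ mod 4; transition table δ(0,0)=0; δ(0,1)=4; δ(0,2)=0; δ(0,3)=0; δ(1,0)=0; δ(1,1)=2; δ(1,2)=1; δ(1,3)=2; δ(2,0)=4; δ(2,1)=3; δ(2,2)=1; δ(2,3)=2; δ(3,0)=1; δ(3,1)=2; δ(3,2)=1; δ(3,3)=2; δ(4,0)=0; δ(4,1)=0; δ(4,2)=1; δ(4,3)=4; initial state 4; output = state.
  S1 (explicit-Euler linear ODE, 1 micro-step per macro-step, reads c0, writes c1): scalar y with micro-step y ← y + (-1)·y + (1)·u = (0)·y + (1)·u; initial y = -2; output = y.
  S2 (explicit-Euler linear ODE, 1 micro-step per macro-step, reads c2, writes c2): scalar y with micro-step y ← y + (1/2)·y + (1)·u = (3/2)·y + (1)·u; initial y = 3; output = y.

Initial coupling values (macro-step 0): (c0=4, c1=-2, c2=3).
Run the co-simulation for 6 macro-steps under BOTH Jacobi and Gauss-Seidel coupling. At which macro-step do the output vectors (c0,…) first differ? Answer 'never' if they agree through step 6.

first divergence at macro-step: 1

[Jacobi] macro 1: S0 reads c1=-2 → after 1×micro: 1; S1 reads c0=4 → after 1×micro: 4; S2 reads c2=3 → after 1×micro: 15/2 ⇒ (c0=1, c1=4, c2=15/2)
[Jacobi] macro 2: S0 reads c1=4 → after 1×micro: 0; S1 reads c0=1 → after 1×micro: 1; S2 reads c2=15/2 → after 1×micro: 75/4 ⇒ (c0=0, c1=1, c2=75/4)
[Jacobi] macro 3: S0 reads c1=1 → after 1×micro: 4; S1 reads c0=0 → after 1×micro: 0; S2 reads c2=75/4 → after 1×micro: 375/8 ⇒ (c0=4, c1=0, c2=375/8)
[Jacobi] macro 4: S0 reads c1=0 → after 1×micro: 0; S1 reads c0=4 → after 1×micro: 4; S2 reads c2=375/8 → after 1×micro: 1875/16 ⇒ (c0=0, c1=4, c2=1875/16)
[Jacobi] macro 5: S0 reads c1=4 → after 1×micro: 0; S1 reads c0=0 → after 1×micro: 0; S2 reads c2=1875/16 → after 1×micro: 9375/32 ⇒ (c0=0, c1=0, c2=9375/32)
[Jacobi] macro 6: S0 reads c1=0 → after 1×micro: 0; S1 reads c0=0 → after 1×micro: 0; S2 reads c2=9375/32 → after 1×micro: 46875/64 ⇒ (c0=0, c1=0, c2=46875/64)
[Gauss-Seidel] macro 1: S0 reads c1=-2 → after 1×micro: 1; S1 reads c0=1 → after 1×micro: 1; S2 reads c2=3 → after 1×micro: 15/2 ⇒ (c0=1, c1=1, c2=15/2)
[Gauss-Seidel] macro 2: S0 reads c1=1 → after 1×micro: 2; S1 reads c0=2 → after 1×micro: 2; S2 reads c2=15/2 → after 1×micro: 75/4 ⇒ (c0=2, c1=2, c2=75/4)
[Gauss-Seidel] macro 3: S0 reads c1=2 → after 1×micro: 1; S1 reads c0=1 → after 1×micro: 1; S2 reads c2=75/4 → after 1×micro: 375/8 ⇒ (c0=1, c1=1, c2=375/8)
[Gauss-Seidel] macro 4: S0 reads c1=1 → after 1×micro: 2; S1 reads c0=2 → after 1×micro: 2; S2 reads c2=375/8 → after 1×micro: 1875/16 ⇒ (c0=2, c1=2, c2=1875/16)
[Gauss-Seidel] macro 5: S0 reads c1=2 → after 1×micro: 1; S1 reads c0=1 → after 1×micro: 1; S2 reads c2=1875/16 → after 1×micro: 9375/32 ⇒ (c0=1, c1=1, c2=9375/32)
[Gauss-Seidel] macro 6: S0 reads c1=1 → after 1×micro: 2; S1 reads c0=2 → after 1×micro: 2; S2 reads c2=9375/32 → after 1×micro: 46875/64 ⇒ (c0=2, c1=2, c2=46875/64)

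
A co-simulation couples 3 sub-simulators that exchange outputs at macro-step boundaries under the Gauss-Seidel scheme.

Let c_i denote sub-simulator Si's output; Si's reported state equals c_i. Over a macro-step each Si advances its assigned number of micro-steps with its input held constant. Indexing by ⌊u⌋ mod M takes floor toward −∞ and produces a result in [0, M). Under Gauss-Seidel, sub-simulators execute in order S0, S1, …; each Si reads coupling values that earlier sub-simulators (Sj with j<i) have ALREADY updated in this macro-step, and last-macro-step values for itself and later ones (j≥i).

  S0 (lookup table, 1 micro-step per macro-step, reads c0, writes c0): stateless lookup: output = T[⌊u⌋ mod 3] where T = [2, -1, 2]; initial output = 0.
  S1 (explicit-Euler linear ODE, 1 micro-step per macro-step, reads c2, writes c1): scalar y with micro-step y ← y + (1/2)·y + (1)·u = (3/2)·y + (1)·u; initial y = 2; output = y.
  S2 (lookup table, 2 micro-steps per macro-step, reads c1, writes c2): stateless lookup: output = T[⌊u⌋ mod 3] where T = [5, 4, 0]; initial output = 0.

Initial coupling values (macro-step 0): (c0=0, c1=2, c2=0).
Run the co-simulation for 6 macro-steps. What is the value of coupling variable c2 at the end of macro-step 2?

macro 1: S0 reads c0=0 → after 1×micro: 2; S1 reads c2=0 → after 1×micro: 3; S2 reads c1=3 → after 2×micro: 5 ⇒ (c0=2, c1=3, c2=5)
macro 2: S0 reads c0=2 → after 1×micro: 2; S1 reads c2=5 → after 1×micro: 19/2; S2 reads c1=19/2 → after 2×micro: 5 ⇒ (c0=2, c1=19/2, c2=5)
macro 3: S0 reads c0=2 → after 1×micro: 2; S1 reads c2=5 → after 1×micro: 77/4; S2 reads c1=77/4 → after 2×micro: 4 ⇒ (c0=2, c1=77/4, c2=4)
macro 4: S0 reads c0=2 → after 1×micro: 2; S1 reads c2=4 → after 1×micro: 263/8; S2 reads c1=263/8 → after 2×micro: 0 ⇒ (c0=2, c1=263/8, c2=0)
macro 5: S0 reads c0=2 → after 1×micro: 2; S1 reads c2=0 → after 1×micro: 789/16; S2 reads c1=789/16 → after 2×micro: 4 ⇒ (c0=2, c1=789/16, c2=4)
macro 6: S0 reads c0=2 → after 1×micro: 2; S1 reads c2=4 → after 1×micro: 2495/32; S2 reads c1=2495/32 → after 2×micro: 0 ⇒ (c0=2, c1=2495/32, c2=0)

c2 at macro-step 2 = 5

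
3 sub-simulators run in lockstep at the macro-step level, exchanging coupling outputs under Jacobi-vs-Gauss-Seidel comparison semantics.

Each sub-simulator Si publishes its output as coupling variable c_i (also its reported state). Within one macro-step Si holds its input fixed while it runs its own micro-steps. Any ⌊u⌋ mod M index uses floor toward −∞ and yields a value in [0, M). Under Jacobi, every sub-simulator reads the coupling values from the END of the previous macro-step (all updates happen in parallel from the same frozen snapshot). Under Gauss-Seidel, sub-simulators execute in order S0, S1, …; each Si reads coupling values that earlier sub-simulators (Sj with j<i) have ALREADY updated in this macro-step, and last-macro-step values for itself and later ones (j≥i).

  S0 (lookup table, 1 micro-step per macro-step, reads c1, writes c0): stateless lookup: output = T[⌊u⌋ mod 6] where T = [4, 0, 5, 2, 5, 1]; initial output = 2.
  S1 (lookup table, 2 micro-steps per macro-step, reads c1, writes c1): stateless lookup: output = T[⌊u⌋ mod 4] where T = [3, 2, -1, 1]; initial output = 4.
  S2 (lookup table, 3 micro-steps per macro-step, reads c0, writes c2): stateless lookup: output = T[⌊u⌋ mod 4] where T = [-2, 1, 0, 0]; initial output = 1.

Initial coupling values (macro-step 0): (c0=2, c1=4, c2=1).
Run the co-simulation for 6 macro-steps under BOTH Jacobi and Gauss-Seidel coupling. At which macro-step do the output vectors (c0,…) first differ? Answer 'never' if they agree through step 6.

first divergence at macro-step: 1

[Jacobi] macro 1: S0 reads c1=4 → after 1×micro: 5; S1 reads c1=4 → after 2×micro: 3; S2 reads c0=2 → after 3×micro: 0 ⇒ (c0=5, c1=3, c2=0)
[Jacobi] macro 2: S0 reads c1=3 → after 1×micro: 2; S1 reads c1=3 → after 2×micro: 1; S2 reads c0=5 → after 3×micro: 1 ⇒ (c0=2, c1=1, c2=1)
[Jacobi] macro 3: S0 reads c1=1 → after 1×micro: 0; S1 reads c1=1 → after 2×micro: 2; S2 reads c0=2 → after 3×micro: 0 ⇒ (c0=0, c1=2, c2=0)
[Jacobi] macro 4: S0 reads c1=2 → after 1×micro: 5; S1 reads c1=2 → after 2×micro: -1; S2 reads c0=0 → after 3×micro: -2 ⇒ (c0=5, c1=-1, c2=-2)
[Jacobi] macro 5: S0 reads c1=-1 → after 1×micro: 1; S1 reads c1=-1 → after 2×micro: 1; S2 reads c0=5 → after 3×micro: 1 ⇒ (c0=1, c1=1, c2=1)
[Jacobi] macro 6: S0 reads c1=1 → after 1×micro: 0; S1 reads c1=1 → after 2×micro: 2; S2 reads c0=1 → after 3×micro: 1 ⇒ (c0=0, c1=2, c2=1)
[Gauss-Seidel] macro 1: S0 reads c1=4 → after 1×micro: 5; S1 reads c1=4 → after 2×micro: 3; S2 reads c0=5 → after 3×micro: 1 ⇒ (c0=5, c1=3, c2=1)
[Gauss-Seidel] macro 2: S0 reads c1=3 → after 1×micro: 2; S1 reads c1=3 → after 2×micro: 1; S2 reads c0=2 → after 3×micro: 0 ⇒ (c0=2, c1=1, c2=0)
[Gauss-Seidel] macro 3: S0 reads c1=1 → after 1×micro: 0; S1 reads c1=1 → after 2×micro: 2; S2 reads c0=0 → after 3×micro: -2 ⇒ (c0=0, c1=2, c2=-2)
[Gauss-Seidel] macro 4: S0 reads c1=2 → after 1×micro: 5; S1 reads c1=2 → after 2×micro: -1; S2 reads c0=5 → after 3×micro: 1 ⇒ (c0=5, c1=-1, c2=1)
[Gauss-Seidel] macro 5: S0 reads c1=-1 → after 1×micro: 1; S1 reads c1=-1 → after 2×micro: 1; S2 reads c0=1 → after 3×micro: 1 ⇒ (c0=1, c1=1, c2=1)
[Gauss-Seidel] macro 6: S0 reads c1=1 → after 1×micro: 0; S1 reads c1=1 → after 2×micro: 2; S2 reads c0=0 → after 3×micro: -2 ⇒ (c0=0, c1=2, c2=-2)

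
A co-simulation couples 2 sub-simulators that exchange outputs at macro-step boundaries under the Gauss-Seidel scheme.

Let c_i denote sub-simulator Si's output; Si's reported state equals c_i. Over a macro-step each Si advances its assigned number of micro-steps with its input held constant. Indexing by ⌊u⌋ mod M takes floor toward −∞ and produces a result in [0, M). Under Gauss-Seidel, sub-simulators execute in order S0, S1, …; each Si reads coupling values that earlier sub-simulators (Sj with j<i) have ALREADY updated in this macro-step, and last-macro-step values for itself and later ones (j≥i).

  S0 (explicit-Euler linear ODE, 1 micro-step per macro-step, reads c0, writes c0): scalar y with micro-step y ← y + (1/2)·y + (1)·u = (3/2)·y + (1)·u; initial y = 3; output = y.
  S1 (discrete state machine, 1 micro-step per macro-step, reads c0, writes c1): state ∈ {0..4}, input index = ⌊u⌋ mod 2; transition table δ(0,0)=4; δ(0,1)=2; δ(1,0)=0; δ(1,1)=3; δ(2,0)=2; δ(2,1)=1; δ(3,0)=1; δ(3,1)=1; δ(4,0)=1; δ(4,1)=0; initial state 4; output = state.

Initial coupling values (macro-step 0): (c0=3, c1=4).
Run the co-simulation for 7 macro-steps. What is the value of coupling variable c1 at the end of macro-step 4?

macro 1: S0 reads c0=3 → after 1×micro: 15/2; S1 reads c0=15/2 → after 1×micro: 0 ⇒ (c0=15/2, c1=0)
macro 2: S0 reads c0=15/2 → after 1×micro: 75/4; S1 reads c0=75/4 → after 1×micro: 4 ⇒ (c0=75/4, c1=4)
macro 3: S0 reads c0=75/4 → after 1×micro: 375/8; S1 reads c0=375/8 → after 1×micro: 1 ⇒ (c0=375/8, c1=1)
macro 4: S0 reads c0=375/8 → after 1×micro: 1875/16; S1 reads c0=1875/16 → after 1×micro: 3 ⇒ (c0=1875/16, c1=3)
macro 5: S0 reads c0=1875/16 → after 1×micro: 9375/32; S1 reads c0=9375/32 → after 1×micro: 1 ⇒ (c0=9375/32, c1=1)
macro 6: S0 reads c0=9375/32 → after 1×micro: 46875/64; S1 reads c0=46875/64 → after 1×micro: 0 ⇒ (c0=46875/64, c1=0)
macro 7: S0 reads c0=46875/64 → after 1×micro: 234375/128; S1 reads c0=234375/128 → after 1×micro: 2 ⇒ (c0=234375/128, c1=2)

c1 at macro-step 4 = 3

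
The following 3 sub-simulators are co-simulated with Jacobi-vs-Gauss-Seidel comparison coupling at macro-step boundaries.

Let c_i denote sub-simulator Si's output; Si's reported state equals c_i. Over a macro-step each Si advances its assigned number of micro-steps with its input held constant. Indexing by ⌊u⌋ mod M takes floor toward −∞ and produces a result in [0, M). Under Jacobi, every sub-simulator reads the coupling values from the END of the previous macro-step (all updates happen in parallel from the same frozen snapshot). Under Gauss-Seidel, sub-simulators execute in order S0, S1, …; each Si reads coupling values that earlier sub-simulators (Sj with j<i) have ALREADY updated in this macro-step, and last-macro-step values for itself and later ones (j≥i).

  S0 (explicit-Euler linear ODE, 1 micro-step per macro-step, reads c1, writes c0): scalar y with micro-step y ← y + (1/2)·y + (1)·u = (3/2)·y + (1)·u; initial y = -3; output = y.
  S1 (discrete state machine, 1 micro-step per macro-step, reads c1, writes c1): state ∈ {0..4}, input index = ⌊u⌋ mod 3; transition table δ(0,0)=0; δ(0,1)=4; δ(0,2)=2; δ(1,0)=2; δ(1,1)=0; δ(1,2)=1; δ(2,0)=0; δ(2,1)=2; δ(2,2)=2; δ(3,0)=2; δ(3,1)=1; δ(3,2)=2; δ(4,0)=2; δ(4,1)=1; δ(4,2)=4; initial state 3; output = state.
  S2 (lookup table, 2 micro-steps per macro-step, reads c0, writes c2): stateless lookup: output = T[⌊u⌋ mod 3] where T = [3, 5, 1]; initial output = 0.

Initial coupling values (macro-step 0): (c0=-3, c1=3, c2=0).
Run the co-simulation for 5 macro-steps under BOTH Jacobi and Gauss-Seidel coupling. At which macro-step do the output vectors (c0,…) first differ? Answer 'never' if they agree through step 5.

first divergence at macro-step: 1

[Jacobi] macro 1: S0 reads c1=3 → after 1×micro: -3/2; S1 reads c1=3 → after 1×micro: 2; S2 reads c0=-3 → after 2×micro: 3 ⇒ (c0=-3/2, c1=2, c2=3)
[Jacobi] macro 2: S0 reads c1=2 → after 1×micro: -1/4; S1 reads c1=2 → after 1×micro: 2; S2 reads c0=-3/2 → after 2×micro: 5 ⇒ (c0=-1/4, c1=2, c2=5)
[Jacobi] macro 3: S0 reads c1=2 → after 1×micro: 13/8; S1 reads c1=2 → after 1×micro: 2; S2 reads c0=-1/4 → after 2×micro: 1 ⇒ (c0=13/8, c1=2, c2=1)
[Jacobi] macro 4: S0 reads c1=2 → after 1×micro: 71/16; S1 reads c1=2 → after 1×micro: 2; S2 reads c0=13/8 → after 2×micro: 5 ⇒ (c0=71/16, c1=2, c2=5)
[Jacobi] macro 5: S0 reads c1=2 → after 1×micro: 277/32; S1 reads c1=2 → after 1×micro: 2; S2 reads c0=71/16 → after 2×micro: 5 ⇒ (c0=277/32, c1=2, c2=5)
[Gauss-Seidel] macro 1: S0 reads c1=3 → after 1×micro: -3/2; S1 reads c1=3 → after 1×micro: 2; S2 reads c0=-3/2 → after 2×micro: 5 ⇒ (c0=-3/2, c1=2, c2=5)
[Gauss-Seidel] macro 2: S0 reads c1=2 → after 1×micro: -1/4; S1 reads c1=2 → after 1×micro: 2; S2 reads c0=-1/4 → after 2×micro: 1 ⇒ (c0=-1/4, c1=2, c2=1)
[Gauss-Seidel] macro 3: S0 reads c1=2 → after 1×micro: 13/8; S1 reads c1=2 → after 1×micro: 2; S2 reads c0=13/8 → after 2×micro: 5 ⇒ (c0=13/8, c1=2, c2=5)
[Gauss-Seidel] macro 4: S0 reads c1=2 → after 1×micro: 71/16; S1 reads c1=2 → after 1×micro: 2; S2 reads c0=71/16 → after 2×micro: 5 ⇒ (c0=71/16, c1=2, c2=5)
[Gauss-Seidel] macro 5: S0 reads c1=2 → after 1×micro: 277/32; S1 reads c1=2 → after 1×micro: 2; S2 reads c0=277/32 → after 2×micro: 1 ⇒ (c0=277/32, c1=2, c2=1)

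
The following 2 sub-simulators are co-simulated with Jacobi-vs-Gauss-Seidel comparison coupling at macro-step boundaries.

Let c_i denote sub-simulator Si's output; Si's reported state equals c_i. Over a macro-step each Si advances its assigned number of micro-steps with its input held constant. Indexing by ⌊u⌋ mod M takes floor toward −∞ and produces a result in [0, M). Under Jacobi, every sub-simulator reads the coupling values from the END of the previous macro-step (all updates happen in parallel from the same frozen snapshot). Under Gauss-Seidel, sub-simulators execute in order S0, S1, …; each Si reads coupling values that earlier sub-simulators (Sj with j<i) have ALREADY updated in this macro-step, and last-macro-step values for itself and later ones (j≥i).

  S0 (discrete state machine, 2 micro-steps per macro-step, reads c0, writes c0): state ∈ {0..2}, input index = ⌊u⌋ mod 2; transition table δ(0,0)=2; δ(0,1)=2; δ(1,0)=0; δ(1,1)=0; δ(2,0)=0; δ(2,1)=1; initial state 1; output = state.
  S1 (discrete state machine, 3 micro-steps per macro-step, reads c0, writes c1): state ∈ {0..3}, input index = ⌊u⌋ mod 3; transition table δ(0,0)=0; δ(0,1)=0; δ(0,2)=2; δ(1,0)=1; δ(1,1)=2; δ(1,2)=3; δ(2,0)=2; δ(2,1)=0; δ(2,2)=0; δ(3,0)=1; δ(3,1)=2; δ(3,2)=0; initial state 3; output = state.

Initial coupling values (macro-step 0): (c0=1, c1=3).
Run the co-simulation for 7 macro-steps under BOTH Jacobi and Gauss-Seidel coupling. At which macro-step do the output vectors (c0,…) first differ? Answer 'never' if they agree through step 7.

first divergence at macro-step: never

[Jacobi] macro 1: S0 reads c0=1 → after 2×micro: 2; S1 reads c0=1 → after 3×micro: 0 ⇒ (c0=2, c1=0)
[Jacobi] macro 2: S0 reads c0=2 → after 2×micro: 2; S1 reads c0=2 → after 3×micro: 2 ⇒ (c0=2, c1=2)
[Jacobi] macro 3: S0 reads c0=2 → after 2×micro: 2; S1 reads c0=2 → after 3×micro: 0 ⇒ (c0=2, c1=0)
[Jacobi] macro 4: S0 reads c0=2 → after 2×micro: 2; S1 reads c0=2 → after 3×micro: 2 ⇒ (c0=2, c1=2)
[Jacobi] macro 5: S0 reads c0=2 → after 2×micro: 2; S1 reads c0=2 → after 3×micro: 0 ⇒ (c0=2, c1=0)
[Jacobi] macro 6: S0 reads c0=2 → after 2×micro: 2; S1 reads c0=2 → after 3×micro: 2 ⇒ (c0=2, c1=2)
[Jacobi] macro 7: S0 reads c0=2 → after 2×micro: 2; S1 reads c0=2 → after 3×micro: 0 ⇒ (c0=2, c1=0)
[Gauss-Seidel] macro 1: S0 reads c0=1 → after 2×micro: 2; S1 reads c0=2 → after 3×micro: 0 ⇒ (c0=2, c1=0)
[Gauss-Seidel] macro 2: S0 reads c0=2 → after 2×micro: 2; S1 reads c0=2 → after 3×micro: 2 ⇒ (c0=2, c1=2)
[Gauss-Seidel] macro 3: S0 reads c0=2 → after 2×micro: 2; S1 reads c0=2 → after 3×micro: 0 ⇒ (c0=2, c1=0)
[Gauss-Seidel] macro 4: S0 reads c0=2 → after 2×micro: 2; S1 reads c0=2 → after 3×micro: 2 ⇒ (c0=2, c1=2)
[Gauss-Seidel] macro 5: S0 reads c0=2 → after 2×micro: 2; S1 reads c0=2 → after 3×micro: 0 ⇒ (c0=2, c1=0)
[Gauss-Seidel] macro 6: S0 reads c0=2 → after 2×micro: 2; S1 reads c0=2 → after 3×micro: 2 ⇒ (c0=2, c1=2)
[Gauss-Seidel] macro 7: S0 reads c0=2 → after 2×micro: 2; S1 reads c0=2 → after 3×micro: 0 ⇒ (c0=2, c1=0)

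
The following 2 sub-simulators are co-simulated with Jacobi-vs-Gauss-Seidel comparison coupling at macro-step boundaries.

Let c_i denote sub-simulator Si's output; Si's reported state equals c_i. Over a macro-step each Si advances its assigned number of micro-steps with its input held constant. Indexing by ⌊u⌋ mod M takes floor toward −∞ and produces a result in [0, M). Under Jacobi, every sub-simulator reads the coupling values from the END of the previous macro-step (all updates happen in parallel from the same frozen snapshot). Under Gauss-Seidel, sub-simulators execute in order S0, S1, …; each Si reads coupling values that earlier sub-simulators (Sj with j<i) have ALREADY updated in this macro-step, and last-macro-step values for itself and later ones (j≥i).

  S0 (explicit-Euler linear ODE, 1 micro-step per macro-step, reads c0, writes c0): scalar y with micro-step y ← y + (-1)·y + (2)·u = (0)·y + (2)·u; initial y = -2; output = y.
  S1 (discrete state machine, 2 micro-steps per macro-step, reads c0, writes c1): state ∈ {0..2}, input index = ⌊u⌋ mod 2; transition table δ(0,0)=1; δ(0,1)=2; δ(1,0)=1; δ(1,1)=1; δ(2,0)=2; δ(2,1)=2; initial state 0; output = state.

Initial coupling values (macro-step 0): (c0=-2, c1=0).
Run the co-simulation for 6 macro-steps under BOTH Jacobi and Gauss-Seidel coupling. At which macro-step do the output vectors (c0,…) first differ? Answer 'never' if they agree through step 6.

[Jacobi] macro 1: S0 reads c0=-2 → after 1×micro: -4; S1 reads c0=-2 → after 2×micro: 1 ⇒ (c0=-4, c1=1)
[Jacobi] macro 2: S0 reads c0=-4 → after 1×micro: -8; S1 reads c0=-4 → after 2×micro: 1 ⇒ (c0=-8, c1=1)
[Jacobi] macro 3: S0 reads c0=-8 → after 1×micro: -16; S1 reads c0=-8 → after 2×micro: 1 ⇒ (c0=-16, c1=1)
[Jacobi] macro 4: S0 reads c0=-16 → after 1×micro: -32; S1 reads c0=-16 → after 2×micro: 1 ⇒ (c0=-32, c1=1)
[Jacobi] macro 5: S0 reads c0=-32 → after 1×micro: -64; S1 reads c0=-32 → after 2×micro: 1 ⇒ (c0=-64, c1=1)
[Jacobi] macro 6: S0 reads c0=-64 → after 1×micro: -128; S1 reads c0=-64 → after 2×micro: 1 ⇒ (c0=-128, c1=1)
[Gauss-Seidel] macro 1: S0 reads c0=-2 → after 1×micro: -4; S1 reads c0=-4 → after 2×micro: 1 ⇒ (c0=-4, c1=1)
[Gauss-Seidel] macro 2: S0 reads c0=-4 → after 1×micro: -8; S1 reads c0=-8 → after 2×micro: 1 ⇒ (c0=-8, c1=1)
[Gauss-Seidel] macro 3: S0 reads c0=-8 → after 1×micro: -16; S1 reads c0=-16 → after 2×micro: 1 ⇒ (c0=-16, c1=1)
[Gauss-Seidel] macro 4: S0 reads c0=-16 → after 1×micro: -32; S1 reads c0=-32 → after 2×micro: 1 ⇒ (c0=-32, c1=1)
[Gauss-Seidel] macro 5: S0 reads c0=-32 → after 1×micro: -64; S1 reads c0=-64 → after 2×micro: 1 ⇒ (c0=-64, c1=1)
[Gauss-Seidel] macro 6: S0 reads c0=-64 → after 1×micro: -128; S1 reads c0=-128 → after 2×micro: 1 ⇒ (c0=-128, c1=1)

first divergence at macro-step: never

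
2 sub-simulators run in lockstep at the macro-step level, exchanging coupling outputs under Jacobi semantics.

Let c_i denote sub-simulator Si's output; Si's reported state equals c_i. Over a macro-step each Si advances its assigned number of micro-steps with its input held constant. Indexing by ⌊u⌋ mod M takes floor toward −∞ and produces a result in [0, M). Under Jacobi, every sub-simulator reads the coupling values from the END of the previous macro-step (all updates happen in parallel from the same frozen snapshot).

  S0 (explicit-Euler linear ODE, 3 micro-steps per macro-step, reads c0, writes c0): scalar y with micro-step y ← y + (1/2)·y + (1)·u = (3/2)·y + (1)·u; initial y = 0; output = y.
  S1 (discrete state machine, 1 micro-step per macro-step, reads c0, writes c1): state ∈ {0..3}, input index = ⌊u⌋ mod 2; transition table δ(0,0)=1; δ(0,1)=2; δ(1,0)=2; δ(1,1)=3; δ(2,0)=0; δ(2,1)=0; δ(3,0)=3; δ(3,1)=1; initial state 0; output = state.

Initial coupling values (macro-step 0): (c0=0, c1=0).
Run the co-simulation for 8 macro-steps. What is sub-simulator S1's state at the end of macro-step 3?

macro 1: S0 reads c0=0 → after 3×micro: 0; S1 reads c0=0 → after 1×micro: 1 ⇒ (c0=0, c1=1)
macro 2: S0 reads c0=0 → after 3×micro: 0; S1 reads c0=0 → after 1×micro: 2 ⇒ (c0=0, c1=2)
macro 3: S0 reads c0=0 → after 3×micro: 0; S1 reads c0=0 → after 1×micro: 0 ⇒ (c0=0, c1=0)
macro 4: S0 reads c0=0 → after 3×micro: 0; S1 reads c0=0 → after 1×micro: 1 ⇒ (c0=0, c1=1)
macro 5: S0 reads c0=0 → after 3×micro: 0; S1 reads c0=0 → after 1×micro: 2 ⇒ (c0=0, c1=2)
macro 6: S0 reads c0=0 → after 3×micro: 0; S1 reads c0=0 → after 1×micro: 0 ⇒ (c0=0, c1=0)
macro 7: S0 reads c0=0 → after 3×micro: 0; S1 reads c0=0 → after 1×micro: 1 ⇒ (c0=0, c1=1)
macro 8: S0 reads c0=0 → after 3×micro: 0; S1 reads c0=0 → after 1×micro: 2 ⇒ (c0=0, c1=2)

S1 state at macro-step 3 = 0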